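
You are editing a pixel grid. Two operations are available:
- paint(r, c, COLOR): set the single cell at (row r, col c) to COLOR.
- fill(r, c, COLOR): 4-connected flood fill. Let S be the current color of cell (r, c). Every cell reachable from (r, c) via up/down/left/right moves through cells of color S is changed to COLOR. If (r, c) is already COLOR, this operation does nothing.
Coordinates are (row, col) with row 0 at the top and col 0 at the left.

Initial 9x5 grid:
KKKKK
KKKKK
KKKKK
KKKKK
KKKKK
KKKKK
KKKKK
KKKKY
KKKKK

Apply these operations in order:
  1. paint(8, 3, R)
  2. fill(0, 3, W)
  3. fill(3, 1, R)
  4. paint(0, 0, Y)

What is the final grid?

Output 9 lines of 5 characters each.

Answer: YRRRR
RRRRR
RRRRR
RRRRR
RRRRR
RRRRR
RRRRR
RRRRY
RRRRK

Derivation:
After op 1 paint(8,3,R):
KKKKK
KKKKK
KKKKK
KKKKK
KKKKK
KKKKK
KKKKK
KKKKY
KKKRK
After op 2 fill(0,3,W) [42 cells changed]:
WWWWW
WWWWW
WWWWW
WWWWW
WWWWW
WWWWW
WWWWW
WWWWY
WWWRK
After op 3 fill(3,1,R) [42 cells changed]:
RRRRR
RRRRR
RRRRR
RRRRR
RRRRR
RRRRR
RRRRR
RRRRY
RRRRK
After op 4 paint(0,0,Y):
YRRRR
RRRRR
RRRRR
RRRRR
RRRRR
RRRRR
RRRRR
RRRRY
RRRRK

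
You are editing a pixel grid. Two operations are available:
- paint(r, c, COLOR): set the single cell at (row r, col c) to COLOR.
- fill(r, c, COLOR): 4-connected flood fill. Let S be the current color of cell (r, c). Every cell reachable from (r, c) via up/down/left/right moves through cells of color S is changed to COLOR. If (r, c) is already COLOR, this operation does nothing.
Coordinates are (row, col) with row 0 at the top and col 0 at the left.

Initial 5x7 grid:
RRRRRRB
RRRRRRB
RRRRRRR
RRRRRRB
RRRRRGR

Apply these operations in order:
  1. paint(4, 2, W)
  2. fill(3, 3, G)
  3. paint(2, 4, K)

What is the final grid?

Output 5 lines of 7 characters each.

Answer: GGGGGGB
GGGGGGB
GGGGKGG
GGGGGGB
GGWGGGR

Derivation:
After op 1 paint(4,2,W):
RRRRRRB
RRRRRRB
RRRRRRR
RRRRRRB
RRWRRGR
After op 2 fill(3,3,G) [29 cells changed]:
GGGGGGB
GGGGGGB
GGGGGGG
GGGGGGB
GGWGGGR
After op 3 paint(2,4,K):
GGGGGGB
GGGGGGB
GGGGKGG
GGGGGGB
GGWGGGR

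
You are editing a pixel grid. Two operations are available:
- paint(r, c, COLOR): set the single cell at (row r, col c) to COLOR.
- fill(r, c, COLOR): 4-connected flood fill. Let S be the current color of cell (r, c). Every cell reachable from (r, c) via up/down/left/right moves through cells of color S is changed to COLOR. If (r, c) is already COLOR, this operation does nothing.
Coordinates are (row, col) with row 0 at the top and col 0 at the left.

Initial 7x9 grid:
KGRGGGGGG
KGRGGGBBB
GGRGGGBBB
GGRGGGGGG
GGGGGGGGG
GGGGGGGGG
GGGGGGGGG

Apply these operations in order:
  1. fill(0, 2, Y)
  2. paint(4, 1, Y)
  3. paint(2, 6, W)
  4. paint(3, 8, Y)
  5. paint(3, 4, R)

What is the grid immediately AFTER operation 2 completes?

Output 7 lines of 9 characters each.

After op 1 fill(0,2,Y) [4 cells changed]:
KGYGGGGGG
KGYGGGBBB
GGYGGGBBB
GGYGGGGGG
GGGGGGGGG
GGGGGGGGG
GGGGGGGGG
After op 2 paint(4,1,Y):
KGYGGGGGG
KGYGGGBBB
GGYGGGBBB
GGYGGGGGG
GYGGGGGGG
GGGGGGGGG
GGGGGGGGG

Answer: KGYGGGGGG
KGYGGGBBB
GGYGGGBBB
GGYGGGGGG
GYGGGGGGG
GGGGGGGGG
GGGGGGGGG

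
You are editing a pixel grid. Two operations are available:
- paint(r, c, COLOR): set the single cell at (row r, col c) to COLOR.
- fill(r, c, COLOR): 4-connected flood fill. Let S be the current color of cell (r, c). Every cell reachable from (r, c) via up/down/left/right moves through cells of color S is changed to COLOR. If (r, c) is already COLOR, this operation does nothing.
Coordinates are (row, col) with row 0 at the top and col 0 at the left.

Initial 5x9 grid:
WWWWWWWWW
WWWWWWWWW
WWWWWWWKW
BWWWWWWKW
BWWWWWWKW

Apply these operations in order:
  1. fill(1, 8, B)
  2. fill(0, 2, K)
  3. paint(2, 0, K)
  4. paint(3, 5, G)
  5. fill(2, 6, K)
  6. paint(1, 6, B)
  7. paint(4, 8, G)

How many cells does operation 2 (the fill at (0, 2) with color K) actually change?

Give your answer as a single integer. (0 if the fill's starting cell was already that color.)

Answer: 42

Derivation:
After op 1 fill(1,8,B) [40 cells changed]:
BBBBBBBBB
BBBBBBBBB
BBBBBBBKB
BBBBBBBKB
BBBBBBBKB
After op 2 fill(0,2,K) [42 cells changed]:
KKKKKKKKK
KKKKKKKKK
KKKKKKKKK
KKKKKKKKK
KKKKKKKKK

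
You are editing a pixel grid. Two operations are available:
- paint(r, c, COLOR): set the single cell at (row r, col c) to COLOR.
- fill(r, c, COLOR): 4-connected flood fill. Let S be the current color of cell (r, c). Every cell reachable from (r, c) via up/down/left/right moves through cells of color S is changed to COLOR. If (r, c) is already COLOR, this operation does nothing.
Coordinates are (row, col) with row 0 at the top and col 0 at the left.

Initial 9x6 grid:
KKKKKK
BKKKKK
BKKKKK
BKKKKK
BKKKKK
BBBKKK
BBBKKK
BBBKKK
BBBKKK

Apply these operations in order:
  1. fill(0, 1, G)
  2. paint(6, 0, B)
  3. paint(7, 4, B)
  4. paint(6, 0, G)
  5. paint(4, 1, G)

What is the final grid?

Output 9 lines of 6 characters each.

Answer: GGGGGG
BGGGGG
BGGGGG
BGGGGG
BGGGGG
BBBGGG
GBBGGG
BBBGBG
BBBGGG

Derivation:
After op 1 fill(0,1,G) [38 cells changed]:
GGGGGG
BGGGGG
BGGGGG
BGGGGG
BGGGGG
BBBGGG
BBBGGG
BBBGGG
BBBGGG
After op 2 paint(6,0,B):
GGGGGG
BGGGGG
BGGGGG
BGGGGG
BGGGGG
BBBGGG
BBBGGG
BBBGGG
BBBGGG
After op 3 paint(7,4,B):
GGGGGG
BGGGGG
BGGGGG
BGGGGG
BGGGGG
BBBGGG
BBBGGG
BBBGBG
BBBGGG
After op 4 paint(6,0,G):
GGGGGG
BGGGGG
BGGGGG
BGGGGG
BGGGGG
BBBGGG
GBBGGG
BBBGBG
BBBGGG
After op 5 paint(4,1,G):
GGGGGG
BGGGGG
BGGGGG
BGGGGG
BGGGGG
BBBGGG
GBBGGG
BBBGBG
BBBGGG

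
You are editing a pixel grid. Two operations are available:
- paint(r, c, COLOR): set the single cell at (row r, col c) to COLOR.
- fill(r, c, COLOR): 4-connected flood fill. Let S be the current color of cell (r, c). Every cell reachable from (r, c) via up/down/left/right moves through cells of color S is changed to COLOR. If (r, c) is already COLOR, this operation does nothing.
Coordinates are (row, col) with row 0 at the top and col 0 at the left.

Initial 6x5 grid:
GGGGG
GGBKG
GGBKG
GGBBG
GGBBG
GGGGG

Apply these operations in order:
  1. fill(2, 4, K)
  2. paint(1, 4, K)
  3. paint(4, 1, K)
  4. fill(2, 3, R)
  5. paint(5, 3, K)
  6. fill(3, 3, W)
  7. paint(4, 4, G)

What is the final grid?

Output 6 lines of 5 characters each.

After op 1 fill(2,4,K) [22 cells changed]:
KKKKK
KKBKK
KKBKK
KKBBK
KKBBK
KKKKK
After op 2 paint(1,4,K):
KKKKK
KKBKK
KKBKK
KKBBK
KKBBK
KKKKK
After op 3 paint(4,1,K):
KKKKK
KKBKK
KKBKK
KKBBK
KKBBK
KKKKK
After op 4 fill(2,3,R) [24 cells changed]:
RRRRR
RRBRR
RRBRR
RRBBR
RRBBR
RRRRR
After op 5 paint(5,3,K):
RRRRR
RRBRR
RRBRR
RRBBR
RRBBR
RRRKR
After op 6 fill(3,3,W) [6 cells changed]:
RRRRR
RRWRR
RRWRR
RRWWR
RRWWR
RRRKR
After op 7 paint(4,4,G):
RRRRR
RRWRR
RRWRR
RRWWR
RRWWG
RRRKR

Answer: RRRRR
RRWRR
RRWRR
RRWWR
RRWWG
RRRKR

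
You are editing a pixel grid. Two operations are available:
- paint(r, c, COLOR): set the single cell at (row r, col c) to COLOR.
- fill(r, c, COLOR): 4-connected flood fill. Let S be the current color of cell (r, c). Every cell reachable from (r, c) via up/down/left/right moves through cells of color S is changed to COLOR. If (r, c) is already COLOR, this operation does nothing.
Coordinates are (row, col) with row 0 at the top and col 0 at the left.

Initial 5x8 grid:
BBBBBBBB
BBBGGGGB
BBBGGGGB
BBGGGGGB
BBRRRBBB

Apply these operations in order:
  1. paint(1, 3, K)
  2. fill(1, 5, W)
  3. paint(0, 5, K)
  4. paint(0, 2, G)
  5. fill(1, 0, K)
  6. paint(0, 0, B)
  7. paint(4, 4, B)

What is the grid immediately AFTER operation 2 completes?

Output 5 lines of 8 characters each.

After op 1 paint(1,3,K):
BBBBBBBB
BBBKGGGB
BBBGGGGB
BBGGGGGB
BBRRRBBB
After op 2 fill(1,5,W) [12 cells changed]:
BBBBBBBB
BBBKWWWB
BBBWWWWB
BBWWWWWB
BBRRRBBB

Answer: BBBBBBBB
BBBKWWWB
BBBWWWWB
BBWWWWWB
BBRRRBBB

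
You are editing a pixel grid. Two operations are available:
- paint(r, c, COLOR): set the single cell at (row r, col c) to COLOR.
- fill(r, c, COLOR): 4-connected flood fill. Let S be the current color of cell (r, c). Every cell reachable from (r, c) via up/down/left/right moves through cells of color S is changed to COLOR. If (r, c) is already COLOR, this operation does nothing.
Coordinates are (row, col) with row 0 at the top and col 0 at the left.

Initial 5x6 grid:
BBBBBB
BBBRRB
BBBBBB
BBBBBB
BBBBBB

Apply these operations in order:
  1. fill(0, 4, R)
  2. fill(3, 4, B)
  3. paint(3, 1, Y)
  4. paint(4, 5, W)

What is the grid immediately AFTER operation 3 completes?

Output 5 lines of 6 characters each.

After op 1 fill(0,4,R) [28 cells changed]:
RRRRRR
RRRRRR
RRRRRR
RRRRRR
RRRRRR
After op 2 fill(3,4,B) [30 cells changed]:
BBBBBB
BBBBBB
BBBBBB
BBBBBB
BBBBBB
After op 3 paint(3,1,Y):
BBBBBB
BBBBBB
BBBBBB
BYBBBB
BBBBBB

Answer: BBBBBB
BBBBBB
BBBBBB
BYBBBB
BBBBBB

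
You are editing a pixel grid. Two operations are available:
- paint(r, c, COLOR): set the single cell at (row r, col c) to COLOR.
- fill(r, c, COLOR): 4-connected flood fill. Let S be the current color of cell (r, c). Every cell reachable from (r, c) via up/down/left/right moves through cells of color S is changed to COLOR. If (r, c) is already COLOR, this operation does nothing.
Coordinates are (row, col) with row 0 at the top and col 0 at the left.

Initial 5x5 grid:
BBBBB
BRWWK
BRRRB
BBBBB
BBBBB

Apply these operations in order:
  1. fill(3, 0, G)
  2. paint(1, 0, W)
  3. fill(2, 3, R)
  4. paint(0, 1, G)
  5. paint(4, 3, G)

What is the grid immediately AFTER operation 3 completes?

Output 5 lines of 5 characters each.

Answer: GGGGG
WRWWK
GRRRG
GGGGG
GGGGG

Derivation:
After op 1 fill(3,0,G) [18 cells changed]:
GGGGG
GRWWK
GRRRG
GGGGG
GGGGG
After op 2 paint(1,0,W):
GGGGG
WRWWK
GRRRG
GGGGG
GGGGG
After op 3 fill(2,3,R) [0 cells changed]:
GGGGG
WRWWK
GRRRG
GGGGG
GGGGG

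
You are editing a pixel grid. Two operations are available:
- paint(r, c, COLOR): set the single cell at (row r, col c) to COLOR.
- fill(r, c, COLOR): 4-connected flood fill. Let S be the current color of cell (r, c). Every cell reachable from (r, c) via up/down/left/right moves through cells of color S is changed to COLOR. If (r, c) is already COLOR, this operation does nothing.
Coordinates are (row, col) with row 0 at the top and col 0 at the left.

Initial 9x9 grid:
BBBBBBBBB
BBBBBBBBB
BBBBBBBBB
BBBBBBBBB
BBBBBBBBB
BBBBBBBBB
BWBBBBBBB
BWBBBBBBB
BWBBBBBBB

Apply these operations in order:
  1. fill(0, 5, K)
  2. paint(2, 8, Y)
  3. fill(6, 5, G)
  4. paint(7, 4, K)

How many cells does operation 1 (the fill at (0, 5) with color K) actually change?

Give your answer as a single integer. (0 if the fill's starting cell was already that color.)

Answer: 78

Derivation:
After op 1 fill(0,5,K) [78 cells changed]:
KKKKKKKKK
KKKKKKKKK
KKKKKKKKK
KKKKKKKKK
KKKKKKKKK
KKKKKKKKK
KWKKKKKKK
KWKKKKKKK
KWKKKKKKK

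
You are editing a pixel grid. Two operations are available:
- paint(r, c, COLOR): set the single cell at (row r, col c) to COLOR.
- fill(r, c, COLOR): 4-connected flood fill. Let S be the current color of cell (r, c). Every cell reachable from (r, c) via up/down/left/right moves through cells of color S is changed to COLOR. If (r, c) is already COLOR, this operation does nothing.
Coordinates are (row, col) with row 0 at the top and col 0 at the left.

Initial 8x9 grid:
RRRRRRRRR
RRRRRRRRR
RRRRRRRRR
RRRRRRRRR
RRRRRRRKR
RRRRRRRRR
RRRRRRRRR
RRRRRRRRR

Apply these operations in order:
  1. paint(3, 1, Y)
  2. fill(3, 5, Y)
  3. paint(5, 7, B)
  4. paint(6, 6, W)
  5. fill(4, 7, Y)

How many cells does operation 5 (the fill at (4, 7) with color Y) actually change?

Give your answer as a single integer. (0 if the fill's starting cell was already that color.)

Answer: 1

Derivation:
After op 1 paint(3,1,Y):
RRRRRRRRR
RRRRRRRRR
RRRRRRRRR
RYRRRRRRR
RRRRRRRKR
RRRRRRRRR
RRRRRRRRR
RRRRRRRRR
After op 2 fill(3,5,Y) [70 cells changed]:
YYYYYYYYY
YYYYYYYYY
YYYYYYYYY
YYYYYYYYY
YYYYYYYKY
YYYYYYYYY
YYYYYYYYY
YYYYYYYYY
After op 3 paint(5,7,B):
YYYYYYYYY
YYYYYYYYY
YYYYYYYYY
YYYYYYYYY
YYYYYYYKY
YYYYYYYBY
YYYYYYYYY
YYYYYYYYY
After op 4 paint(6,6,W):
YYYYYYYYY
YYYYYYYYY
YYYYYYYYY
YYYYYYYYY
YYYYYYYKY
YYYYYYYBY
YYYYYYWYY
YYYYYYYYY
After op 5 fill(4,7,Y) [1 cells changed]:
YYYYYYYYY
YYYYYYYYY
YYYYYYYYY
YYYYYYYYY
YYYYYYYYY
YYYYYYYBY
YYYYYYWYY
YYYYYYYYY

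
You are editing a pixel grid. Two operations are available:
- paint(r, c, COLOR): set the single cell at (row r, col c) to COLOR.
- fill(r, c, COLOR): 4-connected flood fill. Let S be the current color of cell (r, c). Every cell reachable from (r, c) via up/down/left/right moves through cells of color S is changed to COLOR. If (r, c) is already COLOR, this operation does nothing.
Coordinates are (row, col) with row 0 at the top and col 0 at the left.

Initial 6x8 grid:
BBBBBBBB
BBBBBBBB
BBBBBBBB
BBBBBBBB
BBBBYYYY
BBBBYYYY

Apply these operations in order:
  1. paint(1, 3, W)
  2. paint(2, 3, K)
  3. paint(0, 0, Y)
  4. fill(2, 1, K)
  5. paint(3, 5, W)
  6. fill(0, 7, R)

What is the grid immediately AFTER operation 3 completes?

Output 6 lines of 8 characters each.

After op 1 paint(1,3,W):
BBBBBBBB
BBBWBBBB
BBBBBBBB
BBBBBBBB
BBBBYYYY
BBBBYYYY
After op 2 paint(2,3,K):
BBBBBBBB
BBBWBBBB
BBBKBBBB
BBBBBBBB
BBBBYYYY
BBBBYYYY
After op 3 paint(0,0,Y):
YBBBBBBB
BBBWBBBB
BBBKBBBB
BBBBBBBB
BBBBYYYY
BBBBYYYY

Answer: YBBBBBBB
BBBWBBBB
BBBKBBBB
BBBBBBBB
BBBBYYYY
BBBBYYYY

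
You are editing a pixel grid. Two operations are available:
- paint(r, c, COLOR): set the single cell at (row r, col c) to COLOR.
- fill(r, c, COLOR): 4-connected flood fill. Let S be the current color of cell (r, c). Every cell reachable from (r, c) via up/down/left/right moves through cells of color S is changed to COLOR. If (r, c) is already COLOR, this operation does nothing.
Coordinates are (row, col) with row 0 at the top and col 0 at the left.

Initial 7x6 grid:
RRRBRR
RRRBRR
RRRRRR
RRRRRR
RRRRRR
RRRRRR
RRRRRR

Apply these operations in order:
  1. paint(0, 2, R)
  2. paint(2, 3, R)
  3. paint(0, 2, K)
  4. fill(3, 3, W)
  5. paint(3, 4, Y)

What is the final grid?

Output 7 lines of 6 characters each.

Answer: WWKBWW
WWWBWW
WWWWWW
WWWWYW
WWWWWW
WWWWWW
WWWWWW

Derivation:
After op 1 paint(0,2,R):
RRRBRR
RRRBRR
RRRRRR
RRRRRR
RRRRRR
RRRRRR
RRRRRR
After op 2 paint(2,3,R):
RRRBRR
RRRBRR
RRRRRR
RRRRRR
RRRRRR
RRRRRR
RRRRRR
After op 3 paint(0,2,K):
RRKBRR
RRRBRR
RRRRRR
RRRRRR
RRRRRR
RRRRRR
RRRRRR
After op 4 fill(3,3,W) [39 cells changed]:
WWKBWW
WWWBWW
WWWWWW
WWWWWW
WWWWWW
WWWWWW
WWWWWW
After op 5 paint(3,4,Y):
WWKBWW
WWWBWW
WWWWWW
WWWWYW
WWWWWW
WWWWWW
WWWWWW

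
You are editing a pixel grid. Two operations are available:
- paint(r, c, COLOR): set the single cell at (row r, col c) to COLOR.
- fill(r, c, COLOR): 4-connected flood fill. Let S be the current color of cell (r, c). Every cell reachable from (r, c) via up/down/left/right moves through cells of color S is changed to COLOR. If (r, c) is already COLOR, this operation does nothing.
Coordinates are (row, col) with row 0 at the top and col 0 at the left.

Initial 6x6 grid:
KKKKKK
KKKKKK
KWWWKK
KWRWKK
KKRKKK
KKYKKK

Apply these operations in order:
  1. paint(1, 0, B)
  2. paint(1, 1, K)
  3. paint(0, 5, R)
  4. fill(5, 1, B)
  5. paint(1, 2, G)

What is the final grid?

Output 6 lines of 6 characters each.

Answer: KKKKKR
BKGKKK
BWWWKK
BWRWKK
BBRKKK
BBYKKK

Derivation:
After op 1 paint(1,0,B):
KKKKKK
BKKKKK
KWWWKK
KWRWKK
KKRKKK
KKYKKK
After op 2 paint(1,1,K):
KKKKKK
BKKKKK
KWWWKK
KWRWKK
KKRKKK
KKYKKK
After op 3 paint(0,5,R):
KKKKKR
BKKKKK
KWWWKK
KWRWKK
KKRKKK
KKYKKK
After op 4 fill(5,1,B) [6 cells changed]:
KKKKKR
BKKKKK
BWWWKK
BWRWKK
BBRKKK
BBYKKK
After op 5 paint(1,2,G):
KKKKKR
BKGKKK
BWWWKK
BWRWKK
BBRKKK
BBYKKK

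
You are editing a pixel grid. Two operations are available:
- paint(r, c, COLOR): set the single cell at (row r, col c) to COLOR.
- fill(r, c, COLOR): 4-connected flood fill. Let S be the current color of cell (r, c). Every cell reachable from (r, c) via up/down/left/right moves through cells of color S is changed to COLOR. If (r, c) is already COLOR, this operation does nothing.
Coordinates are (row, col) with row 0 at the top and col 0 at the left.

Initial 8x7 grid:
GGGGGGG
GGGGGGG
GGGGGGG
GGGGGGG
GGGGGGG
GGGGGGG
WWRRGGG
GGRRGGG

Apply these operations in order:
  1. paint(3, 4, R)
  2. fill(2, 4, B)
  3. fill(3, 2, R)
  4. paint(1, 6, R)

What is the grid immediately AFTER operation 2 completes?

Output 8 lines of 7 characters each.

After op 1 paint(3,4,R):
GGGGGGG
GGGGGGG
GGGGGGG
GGGGRGG
GGGGGGG
GGGGGGG
WWRRGGG
GGRRGGG
After op 2 fill(2,4,B) [47 cells changed]:
BBBBBBB
BBBBBBB
BBBBBBB
BBBBRBB
BBBBBBB
BBBBBBB
WWRRBBB
GGRRBBB

Answer: BBBBBBB
BBBBBBB
BBBBBBB
BBBBRBB
BBBBBBB
BBBBBBB
WWRRBBB
GGRRBBB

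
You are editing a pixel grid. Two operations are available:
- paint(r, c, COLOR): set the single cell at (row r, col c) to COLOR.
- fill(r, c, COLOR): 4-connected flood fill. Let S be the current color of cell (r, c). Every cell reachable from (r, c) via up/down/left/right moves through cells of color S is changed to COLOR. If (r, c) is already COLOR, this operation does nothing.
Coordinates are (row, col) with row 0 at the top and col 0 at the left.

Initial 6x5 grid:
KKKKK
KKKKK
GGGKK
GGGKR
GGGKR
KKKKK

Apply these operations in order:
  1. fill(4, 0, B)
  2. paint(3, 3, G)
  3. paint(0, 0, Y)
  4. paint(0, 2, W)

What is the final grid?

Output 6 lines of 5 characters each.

After op 1 fill(4,0,B) [9 cells changed]:
KKKKK
KKKKK
BBBKK
BBBKR
BBBKR
KKKKK
After op 2 paint(3,3,G):
KKKKK
KKKKK
BBBKK
BBBGR
BBBKR
KKKKK
After op 3 paint(0,0,Y):
YKKKK
KKKKK
BBBKK
BBBGR
BBBKR
KKKKK
After op 4 paint(0,2,W):
YKWKK
KKKKK
BBBKK
BBBGR
BBBKR
KKKKK

Answer: YKWKK
KKKKK
BBBKK
BBBGR
BBBKR
KKKKK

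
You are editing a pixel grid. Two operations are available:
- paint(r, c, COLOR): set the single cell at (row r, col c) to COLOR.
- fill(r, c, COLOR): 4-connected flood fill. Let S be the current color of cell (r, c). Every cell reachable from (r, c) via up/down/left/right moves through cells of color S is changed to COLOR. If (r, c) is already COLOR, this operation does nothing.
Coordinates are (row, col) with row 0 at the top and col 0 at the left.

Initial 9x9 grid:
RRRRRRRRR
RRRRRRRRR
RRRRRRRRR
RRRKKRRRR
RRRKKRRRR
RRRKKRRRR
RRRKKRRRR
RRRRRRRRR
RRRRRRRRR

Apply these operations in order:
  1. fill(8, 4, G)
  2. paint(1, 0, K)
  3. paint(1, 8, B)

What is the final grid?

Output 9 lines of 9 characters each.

Answer: GGGGGGGGG
KGGGGGGGB
GGGGGGGGG
GGGKKGGGG
GGGKKGGGG
GGGKKGGGG
GGGKKGGGG
GGGGGGGGG
GGGGGGGGG

Derivation:
After op 1 fill(8,4,G) [73 cells changed]:
GGGGGGGGG
GGGGGGGGG
GGGGGGGGG
GGGKKGGGG
GGGKKGGGG
GGGKKGGGG
GGGKKGGGG
GGGGGGGGG
GGGGGGGGG
After op 2 paint(1,0,K):
GGGGGGGGG
KGGGGGGGG
GGGGGGGGG
GGGKKGGGG
GGGKKGGGG
GGGKKGGGG
GGGKKGGGG
GGGGGGGGG
GGGGGGGGG
After op 3 paint(1,8,B):
GGGGGGGGG
KGGGGGGGB
GGGGGGGGG
GGGKKGGGG
GGGKKGGGG
GGGKKGGGG
GGGKKGGGG
GGGGGGGGG
GGGGGGGGG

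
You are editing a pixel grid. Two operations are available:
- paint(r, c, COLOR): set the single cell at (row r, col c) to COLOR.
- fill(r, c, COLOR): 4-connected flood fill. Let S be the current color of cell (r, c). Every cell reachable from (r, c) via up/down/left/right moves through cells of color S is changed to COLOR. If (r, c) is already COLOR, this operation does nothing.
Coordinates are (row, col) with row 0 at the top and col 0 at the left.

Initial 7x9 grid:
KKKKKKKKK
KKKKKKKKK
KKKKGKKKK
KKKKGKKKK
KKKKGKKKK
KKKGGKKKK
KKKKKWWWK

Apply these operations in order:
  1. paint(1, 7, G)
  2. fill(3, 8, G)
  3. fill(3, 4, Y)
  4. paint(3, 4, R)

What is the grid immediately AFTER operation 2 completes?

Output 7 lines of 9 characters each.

Answer: GGGGGGGGG
GGGGGGGGG
GGGGGGGGG
GGGGGGGGG
GGGGGGGGG
GGGGGGGGG
GGGGGWWWG

Derivation:
After op 1 paint(1,7,G):
KKKKKKKKK
KKKKKKKGK
KKKKGKKKK
KKKKGKKKK
KKKKGKKKK
KKKGGKKKK
KKKKKWWWK
After op 2 fill(3,8,G) [54 cells changed]:
GGGGGGGGG
GGGGGGGGG
GGGGGGGGG
GGGGGGGGG
GGGGGGGGG
GGGGGGGGG
GGGGGWWWG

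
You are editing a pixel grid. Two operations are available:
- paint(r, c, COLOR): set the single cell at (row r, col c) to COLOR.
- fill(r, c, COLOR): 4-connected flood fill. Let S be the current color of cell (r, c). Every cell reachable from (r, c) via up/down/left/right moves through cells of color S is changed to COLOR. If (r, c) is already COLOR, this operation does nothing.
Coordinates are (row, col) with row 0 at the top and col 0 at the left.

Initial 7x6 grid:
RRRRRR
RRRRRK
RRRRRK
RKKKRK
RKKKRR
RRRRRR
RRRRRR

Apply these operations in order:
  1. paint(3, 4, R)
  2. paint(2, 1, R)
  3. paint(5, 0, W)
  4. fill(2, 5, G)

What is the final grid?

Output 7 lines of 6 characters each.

Answer: RRRRRR
RRRRRG
RRRRRG
RKKKRG
RKKKRR
WRRRRR
RRRRRR

Derivation:
After op 1 paint(3,4,R):
RRRRRR
RRRRRK
RRRRRK
RKKKRK
RKKKRR
RRRRRR
RRRRRR
After op 2 paint(2,1,R):
RRRRRR
RRRRRK
RRRRRK
RKKKRK
RKKKRR
RRRRRR
RRRRRR
After op 3 paint(5,0,W):
RRRRRR
RRRRRK
RRRRRK
RKKKRK
RKKKRR
WRRRRR
RRRRRR
After op 4 fill(2,5,G) [3 cells changed]:
RRRRRR
RRRRRG
RRRRRG
RKKKRG
RKKKRR
WRRRRR
RRRRRR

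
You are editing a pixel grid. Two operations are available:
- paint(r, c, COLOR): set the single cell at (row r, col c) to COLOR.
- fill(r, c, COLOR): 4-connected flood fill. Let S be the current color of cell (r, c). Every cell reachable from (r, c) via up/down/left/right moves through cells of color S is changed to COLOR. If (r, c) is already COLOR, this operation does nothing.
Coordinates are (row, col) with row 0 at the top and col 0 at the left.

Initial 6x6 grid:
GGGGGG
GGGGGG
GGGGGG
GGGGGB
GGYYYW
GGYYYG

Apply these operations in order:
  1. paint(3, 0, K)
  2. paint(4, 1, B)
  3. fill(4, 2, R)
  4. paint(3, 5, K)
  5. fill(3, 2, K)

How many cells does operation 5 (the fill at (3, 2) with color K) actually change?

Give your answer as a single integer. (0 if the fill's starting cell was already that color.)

Answer: 22

Derivation:
After op 1 paint(3,0,K):
GGGGGG
GGGGGG
GGGGGG
KGGGGB
GGYYYW
GGYYYG
After op 2 paint(4,1,B):
GGGGGG
GGGGGG
GGGGGG
KGGGGB
GBYYYW
GGYYYG
After op 3 fill(4,2,R) [6 cells changed]:
GGGGGG
GGGGGG
GGGGGG
KGGGGB
GBRRRW
GGRRRG
After op 4 paint(3,5,K):
GGGGGG
GGGGGG
GGGGGG
KGGGGK
GBRRRW
GGRRRG
After op 5 fill(3,2,K) [22 cells changed]:
KKKKKK
KKKKKK
KKKKKK
KKKKKK
GBRRRW
GGRRRG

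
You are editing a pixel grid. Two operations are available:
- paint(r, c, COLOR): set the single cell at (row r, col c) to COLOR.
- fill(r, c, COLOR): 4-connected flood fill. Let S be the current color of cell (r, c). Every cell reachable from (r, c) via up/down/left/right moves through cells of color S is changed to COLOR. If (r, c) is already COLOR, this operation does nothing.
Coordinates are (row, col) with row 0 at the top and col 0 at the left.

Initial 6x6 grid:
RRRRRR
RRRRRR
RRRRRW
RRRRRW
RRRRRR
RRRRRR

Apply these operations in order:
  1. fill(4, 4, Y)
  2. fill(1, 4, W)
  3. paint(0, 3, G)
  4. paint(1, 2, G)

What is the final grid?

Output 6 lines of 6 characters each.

Answer: WWWGWW
WWGWWW
WWWWWW
WWWWWW
WWWWWW
WWWWWW

Derivation:
After op 1 fill(4,4,Y) [34 cells changed]:
YYYYYY
YYYYYY
YYYYYW
YYYYYW
YYYYYY
YYYYYY
After op 2 fill(1,4,W) [34 cells changed]:
WWWWWW
WWWWWW
WWWWWW
WWWWWW
WWWWWW
WWWWWW
After op 3 paint(0,3,G):
WWWGWW
WWWWWW
WWWWWW
WWWWWW
WWWWWW
WWWWWW
After op 4 paint(1,2,G):
WWWGWW
WWGWWW
WWWWWW
WWWWWW
WWWWWW
WWWWWW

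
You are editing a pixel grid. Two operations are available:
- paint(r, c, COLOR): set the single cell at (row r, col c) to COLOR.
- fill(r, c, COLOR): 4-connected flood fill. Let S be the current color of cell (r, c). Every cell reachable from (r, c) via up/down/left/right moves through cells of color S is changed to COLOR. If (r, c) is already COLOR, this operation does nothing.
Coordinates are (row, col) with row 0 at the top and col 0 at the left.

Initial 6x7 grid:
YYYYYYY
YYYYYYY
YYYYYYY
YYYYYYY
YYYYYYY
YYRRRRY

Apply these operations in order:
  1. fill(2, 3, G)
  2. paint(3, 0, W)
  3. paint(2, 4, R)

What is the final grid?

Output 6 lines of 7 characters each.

After op 1 fill(2,3,G) [38 cells changed]:
GGGGGGG
GGGGGGG
GGGGGGG
GGGGGGG
GGGGGGG
GGRRRRG
After op 2 paint(3,0,W):
GGGGGGG
GGGGGGG
GGGGGGG
WGGGGGG
GGGGGGG
GGRRRRG
After op 3 paint(2,4,R):
GGGGGGG
GGGGGGG
GGGGRGG
WGGGGGG
GGGGGGG
GGRRRRG

Answer: GGGGGGG
GGGGGGG
GGGGRGG
WGGGGGG
GGGGGGG
GGRRRRG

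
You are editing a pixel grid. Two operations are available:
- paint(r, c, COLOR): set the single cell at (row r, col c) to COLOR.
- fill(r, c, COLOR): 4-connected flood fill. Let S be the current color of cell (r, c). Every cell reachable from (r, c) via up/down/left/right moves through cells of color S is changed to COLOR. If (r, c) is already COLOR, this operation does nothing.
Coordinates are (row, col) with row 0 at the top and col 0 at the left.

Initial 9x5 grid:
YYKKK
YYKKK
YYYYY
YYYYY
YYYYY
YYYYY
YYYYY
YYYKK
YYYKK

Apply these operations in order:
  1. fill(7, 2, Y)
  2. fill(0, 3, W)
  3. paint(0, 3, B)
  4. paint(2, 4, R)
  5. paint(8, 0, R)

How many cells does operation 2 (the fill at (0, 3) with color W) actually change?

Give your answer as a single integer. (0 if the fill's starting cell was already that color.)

Answer: 6

Derivation:
After op 1 fill(7,2,Y) [0 cells changed]:
YYKKK
YYKKK
YYYYY
YYYYY
YYYYY
YYYYY
YYYYY
YYYKK
YYYKK
After op 2 fill(0,3,W) [6 cells changed]:
YYWWW
YYWWW
YYYYY
YYYYY
YYYYY
YYYYY
YYYYY
YYYKK
YYYKK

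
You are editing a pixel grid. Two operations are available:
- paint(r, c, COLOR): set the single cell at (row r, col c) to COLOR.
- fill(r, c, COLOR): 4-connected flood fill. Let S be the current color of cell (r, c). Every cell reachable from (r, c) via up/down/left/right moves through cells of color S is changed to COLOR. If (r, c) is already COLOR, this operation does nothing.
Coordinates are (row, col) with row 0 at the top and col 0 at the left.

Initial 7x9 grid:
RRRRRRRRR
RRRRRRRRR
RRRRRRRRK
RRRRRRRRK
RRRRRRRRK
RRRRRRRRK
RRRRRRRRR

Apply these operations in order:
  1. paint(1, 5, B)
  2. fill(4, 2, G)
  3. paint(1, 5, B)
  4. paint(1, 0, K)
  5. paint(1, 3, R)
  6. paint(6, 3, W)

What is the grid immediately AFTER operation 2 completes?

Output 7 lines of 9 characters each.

After op 1 paint(1,5,B):
RRRRRRRRR
RRRRRBRRR
RRRRRRRRK
RRRRRRRRK
RRRRRRRRK
RRRRRRRRK
RRRRRRRRR
After op 2 fill(4,2,G) [58 cells changed]:
GGGGGGGGG
GGGGGBGGG
GGGGGGGGK
GGGGGGGGK
GGGGGGGGK
GGGGGGGGK
GGGGGGGGG

Answer: GGGGGGGGG
GGGGGBGGG
GGGGGGGGK
GGGGGGGGK
GGGGGGGGK
GGGGGGGGK
GGGGGGGGG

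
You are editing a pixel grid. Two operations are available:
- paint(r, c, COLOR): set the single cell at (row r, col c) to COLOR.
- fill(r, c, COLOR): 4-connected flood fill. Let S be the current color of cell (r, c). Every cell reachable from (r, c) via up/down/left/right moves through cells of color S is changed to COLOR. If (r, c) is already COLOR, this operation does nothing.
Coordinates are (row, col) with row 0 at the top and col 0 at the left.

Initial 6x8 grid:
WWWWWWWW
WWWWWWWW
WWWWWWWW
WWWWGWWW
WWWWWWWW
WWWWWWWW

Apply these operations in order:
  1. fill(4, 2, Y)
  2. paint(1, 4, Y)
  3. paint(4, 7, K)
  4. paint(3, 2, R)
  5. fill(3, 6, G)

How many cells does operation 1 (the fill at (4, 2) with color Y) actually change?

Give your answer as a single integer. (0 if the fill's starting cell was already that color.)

Answer: 47

Derivation:
After op 1 fill(4,2,Y) [47 cells changed]:
YYYYYYYY
YYYYYYYY
YYYYYYYY
YYYYGYYY
YYYYYYYY
YYYYYYYY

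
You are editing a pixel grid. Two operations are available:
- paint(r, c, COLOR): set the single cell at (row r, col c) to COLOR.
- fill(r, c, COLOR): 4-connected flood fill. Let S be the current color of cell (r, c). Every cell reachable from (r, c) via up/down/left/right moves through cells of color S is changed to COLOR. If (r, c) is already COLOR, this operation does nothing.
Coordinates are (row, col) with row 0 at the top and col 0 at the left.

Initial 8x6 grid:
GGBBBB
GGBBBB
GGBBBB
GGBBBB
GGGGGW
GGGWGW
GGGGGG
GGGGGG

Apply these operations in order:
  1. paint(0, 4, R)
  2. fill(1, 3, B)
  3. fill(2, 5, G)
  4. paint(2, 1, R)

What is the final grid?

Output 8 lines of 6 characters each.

Answer: GGGGRG
GGGGGG
GRGGGG
GGGGGG
GGGGGW
GGGWGW
GGGGGG
GGGGGG

Derivation:
After op 1 paint(0,4,R):
GGBBRB
GGBBBB
GGBBBB
GGBBBB
GGGGGW
GGGWGW
GGGGGG
GGGGGG
After op 2 fill(1,3,B) [0 cells changed]:
GGBBRB
GGBBBB
GGBBBB
GGBBBB
GGGGGW
GGGWGW
GGGGGG
GGGGGG
After op 3 fill(2,5,G) [15 cells changed]:
GGGGRG
GGGGGG
GGGGGG
GGGGGG
GGGGGW
GGGWGW
GGGGGG
GGGGGG
After op 4 paint(2,1,R):
GGGGRG
GGGGGG
GRGGGG
GGGGGG
GGGGGW
GGGWGW
GGGGGG
GGGGGG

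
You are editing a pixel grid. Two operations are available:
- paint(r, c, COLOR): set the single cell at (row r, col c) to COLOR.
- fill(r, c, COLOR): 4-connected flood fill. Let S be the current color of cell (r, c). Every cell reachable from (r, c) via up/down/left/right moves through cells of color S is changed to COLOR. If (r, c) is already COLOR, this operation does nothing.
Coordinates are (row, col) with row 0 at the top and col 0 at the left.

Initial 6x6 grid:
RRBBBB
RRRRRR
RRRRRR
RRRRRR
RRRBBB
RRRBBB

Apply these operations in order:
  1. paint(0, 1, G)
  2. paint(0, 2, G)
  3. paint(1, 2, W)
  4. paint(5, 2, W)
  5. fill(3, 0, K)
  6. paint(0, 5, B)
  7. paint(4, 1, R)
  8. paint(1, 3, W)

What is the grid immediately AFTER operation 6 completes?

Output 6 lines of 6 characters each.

After op 1 paint(0,1,G):
RGBBBB
RRRRRR
RRRRRR
RRRRRR
RRRBBB
RRRBBB
After op 2 paint(0,2,G):
RGGBBB
RRRRRR
RRRRRR
RRRRRR
RRRBBB
RRRBBB
After op 3 paint(1,2,W):
RGGBBB
RRWRRR
RRRRRR
RRRRRR
RRRBBB
RRRBBB
After op 4 paint(5,2,W):
RGGBBB
RRWRRR
RRRRRR
RRRRRR
RRRBBB
RRWBBB
After op 5 fill(3,0,K) [23 cells changed]:
KGGBBB
KKWKKK
KKKKKK
KKKKKK
KKKBBB
KKWBBB
After op 6 paint(0,5,B):
KGGBBB
KKWKKK
KKKKKK
KKKKKK
KKKBBB
KKWBBB

Answer: KGGBBB
KKWKKK
KKKKKK
KKKKKK
KKKBBB
KKWBBB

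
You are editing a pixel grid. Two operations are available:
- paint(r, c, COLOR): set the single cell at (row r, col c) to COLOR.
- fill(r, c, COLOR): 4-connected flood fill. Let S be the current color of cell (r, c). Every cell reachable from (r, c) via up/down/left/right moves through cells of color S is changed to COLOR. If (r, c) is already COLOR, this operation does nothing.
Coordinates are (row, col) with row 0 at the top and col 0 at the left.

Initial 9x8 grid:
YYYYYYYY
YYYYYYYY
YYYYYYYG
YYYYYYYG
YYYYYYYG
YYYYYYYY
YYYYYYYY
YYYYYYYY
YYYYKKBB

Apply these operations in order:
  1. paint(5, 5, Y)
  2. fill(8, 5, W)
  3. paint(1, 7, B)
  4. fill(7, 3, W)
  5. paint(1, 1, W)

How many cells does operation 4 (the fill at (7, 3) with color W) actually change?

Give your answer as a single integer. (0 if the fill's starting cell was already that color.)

After op 1 paint(5,5,Y):
YYYYYYYY
YYYYYYYY
YYYYYYYG
YYYYYYYG
YYYYYYYG
YYYYYYYY
YYYYYYYY
YYYYYYYY
YYYYKKBB
After op 2 fill(8,5,W) [2 cells changed]:
YYYYYYYY
YYYYYYYY
YYYYYYYG
YYYYYYYG
YYYYYYYG
YYYYYYYY
YYYYYYYY
YYYYYYYY
YYYYWWBB
After op 3 paint(1,7,B):
YYYYYYYY
YYYYYYYB
YYYYYYYG
YYYYYYYG
YYYYYYYG
YYYYYYYY
YYYYYYYY
YYYYYYYY
YYYYWWBB
After op 4 fill(7,3,W) [64 cells changed]:
WWWWWWWW
WWWWWWWB
WWWWWWWG
WWWWWWWG
WWWWWWWG
WWWWWWWW
WWWWWWWW
WWWWWWWW
WWWWWWBB

Answer: 64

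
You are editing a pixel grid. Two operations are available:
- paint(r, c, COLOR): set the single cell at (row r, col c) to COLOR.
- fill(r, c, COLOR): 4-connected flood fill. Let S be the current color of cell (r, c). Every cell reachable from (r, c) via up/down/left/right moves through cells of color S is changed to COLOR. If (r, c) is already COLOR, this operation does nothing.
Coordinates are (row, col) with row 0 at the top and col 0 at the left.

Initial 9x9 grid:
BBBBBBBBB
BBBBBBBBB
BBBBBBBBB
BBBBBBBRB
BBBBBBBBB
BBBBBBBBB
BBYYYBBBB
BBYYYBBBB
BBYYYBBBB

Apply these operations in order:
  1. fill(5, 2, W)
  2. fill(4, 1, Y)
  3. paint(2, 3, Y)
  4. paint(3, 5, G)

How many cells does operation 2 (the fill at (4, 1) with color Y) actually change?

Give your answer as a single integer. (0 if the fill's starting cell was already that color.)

After op 1 fill(5,2,W) [71 cells changed]:
WWWWWWWWW
WWWWWWWWW
WWWWWWWWW
WWWWWWWRW
WWWWWWWWW
WWWWWWWWW
WWYYYWWWW
WWYYYWWWW
WWYYYWWWW
After op 2 fill(4,1,Y) [71 cells changed]:
YYYYYYYYY
YYYYYYYYY
YYYYYYYYY
YYYYYYYRY
YYYYYYYYY
YYYYYYYYY
YYYYYYYYY
YYYYYYYYY
YYYYYYYYY

Answer: 71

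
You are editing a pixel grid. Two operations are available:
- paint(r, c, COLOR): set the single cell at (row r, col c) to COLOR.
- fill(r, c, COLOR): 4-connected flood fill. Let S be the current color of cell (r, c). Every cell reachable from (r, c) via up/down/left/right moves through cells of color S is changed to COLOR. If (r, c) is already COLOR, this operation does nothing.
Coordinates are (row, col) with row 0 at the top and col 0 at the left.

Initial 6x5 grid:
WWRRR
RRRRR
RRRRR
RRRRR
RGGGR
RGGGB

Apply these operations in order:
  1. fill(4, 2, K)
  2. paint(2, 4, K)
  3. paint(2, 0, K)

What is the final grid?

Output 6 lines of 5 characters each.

Answer: WWRRR
RRRRR
KRRRK
RRRRR
RKKKR
RKKKB

Derivation:
After op 1 fill(4,2,K) [6 cells changed]:
WWRRR
RRRRR
RRRRR
RRRRR
RKKKR
RKKKB
After op 2 paint(2,4,K):
WWRRR
RRRRR
RRRRK
RRRRR
RKKKR
RKKKB
After op 3 paint(2,0,K):
WWRRR
RRRRR
KRRRK
RRRRR
RKKKR
RKKKB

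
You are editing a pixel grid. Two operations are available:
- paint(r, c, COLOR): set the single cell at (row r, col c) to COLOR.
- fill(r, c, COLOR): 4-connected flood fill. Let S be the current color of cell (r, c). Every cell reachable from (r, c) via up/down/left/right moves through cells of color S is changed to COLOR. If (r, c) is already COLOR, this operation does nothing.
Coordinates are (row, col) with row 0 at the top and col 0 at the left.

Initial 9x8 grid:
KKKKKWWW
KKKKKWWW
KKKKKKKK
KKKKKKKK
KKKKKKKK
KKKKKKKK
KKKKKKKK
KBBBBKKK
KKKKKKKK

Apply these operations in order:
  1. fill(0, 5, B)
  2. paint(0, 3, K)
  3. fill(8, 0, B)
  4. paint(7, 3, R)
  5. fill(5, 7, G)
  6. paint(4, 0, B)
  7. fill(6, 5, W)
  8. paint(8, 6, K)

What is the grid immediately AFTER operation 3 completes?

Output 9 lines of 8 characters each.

Answer: BBBBBBBB
BBBBBBBB
BBBBBBBB
BBBBBBBB
BBBBBBBB
BBBBBBBB
BBBBBBBB
BBBBBBBB
BBBBBBBB

Derivation:
After op 1 fill(0,5,B) [6 cells changed]:
KKKKKBBB
KKKKKBBB
KKKKKKKK
KKKKKKKK
KKKKKKKK
KKKKKKKK
KKKKKKKK
KBBBBKKK
KKKKKKKK
After op 2 paint(0,3,K):
KKKKKBBB
KKKKKBBB
KKKKKKKK
KKKKKKKK
KKKKKKKK
KKKKKKKK
KKKKKKKK
KBBBBKKK
KKKKKKKK
After op 3 fill(8,0,B) [62 cells changed]:
BBBBBBBB
BBBBBBBB
BBBBBBBB
BBBBBBBB
BBBBBBBB
BBBBBBBB
BBBBBBBB
BBBBBBBB
BBBBBBBB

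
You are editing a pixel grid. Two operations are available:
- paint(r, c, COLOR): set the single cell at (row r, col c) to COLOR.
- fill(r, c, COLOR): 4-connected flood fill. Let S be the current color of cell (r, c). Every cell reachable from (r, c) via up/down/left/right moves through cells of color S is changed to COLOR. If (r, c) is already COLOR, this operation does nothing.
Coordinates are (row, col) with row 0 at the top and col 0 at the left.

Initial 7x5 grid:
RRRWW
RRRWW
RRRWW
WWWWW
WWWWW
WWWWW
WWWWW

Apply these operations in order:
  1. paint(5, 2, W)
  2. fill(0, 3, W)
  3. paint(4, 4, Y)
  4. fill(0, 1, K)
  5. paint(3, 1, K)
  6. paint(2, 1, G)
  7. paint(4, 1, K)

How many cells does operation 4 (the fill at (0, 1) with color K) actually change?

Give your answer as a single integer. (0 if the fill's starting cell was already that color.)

After op 1 paint(5,2,W):
RRRWW
RRRWW
RRRWW
WWWWW
WWWWW
WWWWW
WWWWW
After op 2 fill(0,3,W) [0 cells changed]:
RRRWW
RRRWW
RRRWW
WWWWW
WWWWW
WWWWW
WWWWW
After op 3 paint(4,4,Y):
RRRWW
RRRWW
RRRWW
WWWWW
WWWWY
WWWWW
WWWWW
After op 4 fill(0,1,K) [9 cells changed]:
KKKWW
KKKWW
KKKWW
WWWWW
WWWWY
WWWWW
WWWWW

Answer: 9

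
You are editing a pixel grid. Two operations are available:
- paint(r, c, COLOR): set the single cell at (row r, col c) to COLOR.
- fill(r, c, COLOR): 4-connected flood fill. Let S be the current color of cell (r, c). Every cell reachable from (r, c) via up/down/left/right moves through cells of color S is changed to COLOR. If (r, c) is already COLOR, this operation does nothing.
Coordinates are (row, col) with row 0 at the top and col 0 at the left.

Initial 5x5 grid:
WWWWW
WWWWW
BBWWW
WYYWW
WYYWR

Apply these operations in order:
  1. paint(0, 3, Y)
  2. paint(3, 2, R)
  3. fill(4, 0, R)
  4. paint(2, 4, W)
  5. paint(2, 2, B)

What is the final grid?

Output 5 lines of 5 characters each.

Answer: WWWYW
WWWWW
BBBWW
RYRWW
RYYWR

Derivation:
After op 1 paint(0,3,Y):
WWWYW
WWWWW
BBWWW
WYYWW
WYYWR
After op 2 paint(3,2,R):
WWWYW
WWWWW
BBWWW
WYRWW
WYYWR
After op 3 fill(4,0,R) [2 cells changed]:
WWWYW
WWWWW
BBWWW
RYRWW
RYYWR
After op 4 paint(2,4,W):
WWWYW
WWWWW
BBWWW
RYRWW
RYYWR
After op 5 paint(2,2,B):
WWWYW
WWWWW
BBBWW
RYRWW
RYYWR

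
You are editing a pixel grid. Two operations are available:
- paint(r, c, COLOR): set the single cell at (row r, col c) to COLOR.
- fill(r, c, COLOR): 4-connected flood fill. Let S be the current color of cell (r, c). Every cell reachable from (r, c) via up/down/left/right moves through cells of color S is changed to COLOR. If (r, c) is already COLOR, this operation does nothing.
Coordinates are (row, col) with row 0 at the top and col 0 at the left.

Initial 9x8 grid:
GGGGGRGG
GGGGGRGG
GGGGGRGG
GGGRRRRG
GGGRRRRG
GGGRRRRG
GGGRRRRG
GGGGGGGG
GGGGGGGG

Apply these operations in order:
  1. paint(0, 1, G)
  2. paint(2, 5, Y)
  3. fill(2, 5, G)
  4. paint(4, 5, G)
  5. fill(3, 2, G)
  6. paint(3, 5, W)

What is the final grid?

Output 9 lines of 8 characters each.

After op 1 paint(0,1,G):
GGGGGRGG
GGGGGRGG
GGGGGRGG
GGGRRRRG
GGGRRRRG
GGGRRRRG
GGGRRRRG
GGGGGGGG
GGGGGGGG
After op 2 paint(2,5,Y):
GGGGGRGG
GGGGGRGG
GGGGGYGG
GGGRRRRG
GGGRRRRG
GGGRRRRG
GGGRRRRG
GGGGGGGG
GGGGGGGG
After op 3 fill(2,5,G) [1 cells changed]:
GGGGGRGG
GGGGGRGG
GGGGGGGG
GGGRRRRG
GGGRRRRG
GGGRRRRG
GGGRRRRG
GGGGGGGG
GGGGGGGG
After op 4 paint(4,5,G):
GGGGGRGG
GGGGGRGG
GGGGGGGG
GGGRRRRG
GGGRRGRG
GGGRRRRG
GGGRRRRG
GGGGGGGG
GGGGGGGG
After op 5 fill(3,2,G) [0 cells changed]:
GGGGGRGG
GGGGGRGG
GGGGGGGG
GGGRRRRG
GGGRRGRG
GGGRRRRG
GGGRRRRG
GGGGGGGG
GGGGGGGG
After op 6 paint(3,5,W):
GGGGGRGG
GGGGGRGG
GGGGGGGG
GGGRRWRG
GGGRRGRG
GGGRRRRG
GGGRRRRG
GGGGGGGG
GGGGGGGG

Answer: GGGGGRGG
GGGGGRGG
GGGGGGGG
GGGRRWRG
GGGRRGRG
GGGRRRRG
GGGRRRRG
GGGGGGGG
GGGGGGGG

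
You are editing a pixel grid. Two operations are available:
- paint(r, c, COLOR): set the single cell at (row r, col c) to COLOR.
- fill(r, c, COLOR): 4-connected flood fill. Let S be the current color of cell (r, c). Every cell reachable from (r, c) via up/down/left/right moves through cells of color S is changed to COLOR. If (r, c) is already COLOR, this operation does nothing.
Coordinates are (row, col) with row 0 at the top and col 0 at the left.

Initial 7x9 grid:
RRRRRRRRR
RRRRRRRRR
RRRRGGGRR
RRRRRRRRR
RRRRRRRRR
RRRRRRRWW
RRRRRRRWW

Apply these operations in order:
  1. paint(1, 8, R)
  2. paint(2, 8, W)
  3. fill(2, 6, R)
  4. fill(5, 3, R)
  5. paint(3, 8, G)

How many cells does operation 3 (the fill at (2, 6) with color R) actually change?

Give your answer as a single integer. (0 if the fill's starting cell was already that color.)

Answer: 3

Derivation:
After op 1 paint(1,8,R):
RRRRRRRRR
RRRRRRRRR
RRRRGGGRR
RRRRRRRRR
RRRRRRRRR
RRRRRRRWW
RRRRRRRWW
After op 2 paint(2,8,W):
RRRRRRRRR
RRRRRRRRR
RRRRGGGRW
RRRRRRRRR
RRRRRRRRR
RRRRRRRWW
RRRRRRRWW
After op 3 fill(2,6,R) [3 cells changed]:
RRRRRRRRR
RRRRRRRRR
RRRRRRRRW
RRRRRRRRR
RRRRRRRRR
RRRRRRRWW
RRRRRRRWW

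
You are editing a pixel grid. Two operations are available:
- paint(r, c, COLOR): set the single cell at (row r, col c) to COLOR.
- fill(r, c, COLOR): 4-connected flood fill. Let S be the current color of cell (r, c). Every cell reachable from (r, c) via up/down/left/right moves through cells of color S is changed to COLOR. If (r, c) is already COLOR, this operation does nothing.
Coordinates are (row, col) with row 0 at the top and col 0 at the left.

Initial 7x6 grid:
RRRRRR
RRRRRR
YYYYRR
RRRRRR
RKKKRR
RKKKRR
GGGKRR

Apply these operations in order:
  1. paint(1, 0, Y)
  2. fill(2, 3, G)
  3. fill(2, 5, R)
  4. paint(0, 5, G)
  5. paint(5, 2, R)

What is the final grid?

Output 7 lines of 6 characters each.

Answer: RRRRRG
GRRRRR
GGGGRR
RRRRRR
RKKKRR
RKRKRR
GGGKRR

Derivation:
After op 1 paint(1,0,Y):
RRRRRR
YRRRRR
YYYYRR
RRRRRR
RKKKRR
RKKKRR
GGGKRR
After op 2 fill(2,3,G) [5 cells changed]:
RRRRRR
GRRRRR
GGGGRR
RRRRRR
RKKKRR
RKKKRR
GGGKRR
After op 3 fill(2,5,R) [0 cells changed]:
RRRRRR
GRRRRR
GGGGRR
RRRRRR
RKKKRR
RKKKRR
GGGKRR
After op 4 paint(0,5,G):
RRRRRG
GRRRRR
GGGGRR
RRRRRR
RKKKRR
RKKKRR
GGGKRR
After op 5 paint(5,2,R):
RRRRRG
GRRRRR
GGGGRR
RRRRRR
RKKKRR
RKRKRR
GGGKRR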